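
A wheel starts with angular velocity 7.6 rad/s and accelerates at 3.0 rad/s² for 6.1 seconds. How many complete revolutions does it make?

θ = ω₀t + ½αt² = 7.6×6.1 + ½×3.0×6.1² = 102.175 rad
Total revolutions = θ/(2π) = 102.175/(2π) = 16.26
Complete revolutions = ⌊16.26⌋ = 16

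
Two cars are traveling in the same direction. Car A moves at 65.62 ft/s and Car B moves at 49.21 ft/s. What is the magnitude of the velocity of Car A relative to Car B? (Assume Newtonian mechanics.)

v_rel = |v_A - v_B| = |65.62 - 49.21| = 16.41 ft/s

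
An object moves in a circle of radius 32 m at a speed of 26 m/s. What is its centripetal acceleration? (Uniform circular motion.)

a_c = v²/r = 26²/32 = 676/32 = 21.12 m/s²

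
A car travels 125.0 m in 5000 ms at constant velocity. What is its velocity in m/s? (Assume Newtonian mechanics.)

t = 5000 ms × 0.001 = 5.0 s
v = d / t = 125.0 / 5.0 = 25.0 m/s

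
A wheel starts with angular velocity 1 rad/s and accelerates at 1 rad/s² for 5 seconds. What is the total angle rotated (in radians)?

θ = ω₀t + ½αt² = 1×5 + ½×1×5² = 17.5 rad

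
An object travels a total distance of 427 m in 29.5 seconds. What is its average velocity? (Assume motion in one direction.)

v_avg = Δd / Δt = 427 / 29.5 = 14.47 m/s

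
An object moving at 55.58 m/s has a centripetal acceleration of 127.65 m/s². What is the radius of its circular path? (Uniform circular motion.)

r = v²/a_c = 55.58²/127.65 = 24.2 m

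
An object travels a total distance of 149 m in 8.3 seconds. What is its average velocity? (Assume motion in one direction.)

v_avg = Δd / Δt = 149 / 8.3 = 17.95 m/s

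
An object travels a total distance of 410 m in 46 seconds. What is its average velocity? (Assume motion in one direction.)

v_avg = Δd / Δt = 410 / 46 = 8.91 m/s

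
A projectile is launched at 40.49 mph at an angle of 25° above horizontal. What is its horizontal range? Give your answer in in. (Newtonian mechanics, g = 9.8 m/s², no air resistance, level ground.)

v₀ = 40.49 mph × 0.44704 = 18.1006 m/s
R = v₀² × sin(2θ) / g = 18.1006² × sin(2 × 25°) / 9.8 = 327.632 × 0.766044 / 9.8 = 25.6103 m
R = 25.6103 m / 0.0254 = 1008 in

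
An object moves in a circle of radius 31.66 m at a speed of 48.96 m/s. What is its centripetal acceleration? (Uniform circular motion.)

a_c = v²/r = 48.96²/31.66 = 2397.0816/31.66 = 75.71 m/s²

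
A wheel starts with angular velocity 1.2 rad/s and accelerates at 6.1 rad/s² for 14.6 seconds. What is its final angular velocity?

ω = ω₀ + αt = 1.2 + 6.1 × 14.6 = 90.26 rad/s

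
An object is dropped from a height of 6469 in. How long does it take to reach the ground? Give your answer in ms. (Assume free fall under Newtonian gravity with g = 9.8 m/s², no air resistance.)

h = 6469 in × 0.0254 = 164.313 m
t = √(2h/g) = √(2 × 164.313 / 9.8) = 5.79079 s
t = 5.79079 s / 0.001 = 5791 ms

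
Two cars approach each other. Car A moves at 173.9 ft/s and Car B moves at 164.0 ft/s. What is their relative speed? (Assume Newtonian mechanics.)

v_rel = v_A + v_B = 173.9 + 164.0 = 337.9 ft/s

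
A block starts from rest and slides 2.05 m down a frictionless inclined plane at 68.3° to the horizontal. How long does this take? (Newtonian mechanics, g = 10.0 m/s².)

a = g sin(θ) = 10.0 × sin(68.3°) = 9.2913 m/s²
t = √(2d/a) = √(2 × 2.05 / 9.2913) = 0.66 s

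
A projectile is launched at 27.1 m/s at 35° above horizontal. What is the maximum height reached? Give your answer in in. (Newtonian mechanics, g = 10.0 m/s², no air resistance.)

H = v₀² × sin²(θ) / (2g) = 27.1² × sin(35°)² / (2 × 10.0) = 734.41 × 0.32899 / 20.0 = 12.0807 m
H = 12.0807 m / 0.0254 = 475.6 in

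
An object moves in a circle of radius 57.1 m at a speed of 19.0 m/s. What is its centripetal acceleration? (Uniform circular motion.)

a_c = v²/r = 19.0²/57.1 = 361.0/57.1 = 6.32 m/s²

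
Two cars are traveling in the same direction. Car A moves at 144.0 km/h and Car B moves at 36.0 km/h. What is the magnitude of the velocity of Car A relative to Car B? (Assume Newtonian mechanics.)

v_rel = |v_A - v_B| = |144.0 - 36.0| = 108.0 km/h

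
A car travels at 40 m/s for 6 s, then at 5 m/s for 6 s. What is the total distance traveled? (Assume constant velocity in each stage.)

d₁ = v₁t₁ = 40 × 6 = 240 m
d₂ = v₂t₂ = 5 × 6 = 30 m
d_total = 240 + 30 = 270 m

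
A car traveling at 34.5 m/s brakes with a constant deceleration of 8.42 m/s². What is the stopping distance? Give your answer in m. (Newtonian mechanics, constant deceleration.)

d = v₀² / (2a) = 34.5² / (2 × 8.42) = 1190.25 / 16.84 = 70.68 m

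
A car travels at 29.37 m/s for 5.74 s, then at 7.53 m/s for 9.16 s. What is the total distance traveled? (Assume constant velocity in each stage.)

d₁ = v₁t₁ = 29.37 × 5.74 = 168.5838 m
d₂ = v₂t₂ = 7.53 × 9.16 = 68.9748 m
d_total = 168.5838 + 68.9748 = 237.56 m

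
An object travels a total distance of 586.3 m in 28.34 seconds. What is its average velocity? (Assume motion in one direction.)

v_avg = Δd / Δt = 586.3 / 28.34 = 20.69 m/s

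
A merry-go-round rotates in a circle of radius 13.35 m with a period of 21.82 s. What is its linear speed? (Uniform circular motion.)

v = 2πr/T = 2π×13.35/21.82 = 3.84 m/s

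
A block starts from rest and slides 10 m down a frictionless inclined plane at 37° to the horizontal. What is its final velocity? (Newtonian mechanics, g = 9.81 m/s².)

a = g sin(θ) = 9.81 × sin(37°) = 5.9038 m/s²
v = √(2ad) = √(2 × 5.9038 × 10) = 10.87 m/s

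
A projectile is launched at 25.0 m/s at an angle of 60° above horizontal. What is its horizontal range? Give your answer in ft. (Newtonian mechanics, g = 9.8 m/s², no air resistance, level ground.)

R = v₀² × sin(2θ) / g = 25.0² × sin(2 × 60°) / 9.8 = 625.0 × 0.866025 / 9.8 = 55.2312 m
R = 55.2312 m / 0.3048 = 181.2 ft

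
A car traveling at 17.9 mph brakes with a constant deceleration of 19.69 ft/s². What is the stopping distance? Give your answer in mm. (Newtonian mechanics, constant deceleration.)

v₀ = 17.9 mph × 0.44704 = 8.00202 m/s
a = 19.69 ft/s² × 0.3048 = 6.00151 m/s²
d = v₀² / (2a) = 8.00202² / (2 × 6.00151) = 64.0323 / 12.003 = 5.33469 m
d = 5.33469 m / 0.001 = 5335 mm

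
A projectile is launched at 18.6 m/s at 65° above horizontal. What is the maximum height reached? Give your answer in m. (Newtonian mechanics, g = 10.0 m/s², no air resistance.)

H = v₀² × sin²(θ) / (2g) = 18.6² × sin(65°)² / (2 × 10.0) = 345.96 × 0.821394 / 20.0 = 14.21 m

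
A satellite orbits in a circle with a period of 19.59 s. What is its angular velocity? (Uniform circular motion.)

ω = 2π/T = 2π/19.59 = 0.3207 rad/s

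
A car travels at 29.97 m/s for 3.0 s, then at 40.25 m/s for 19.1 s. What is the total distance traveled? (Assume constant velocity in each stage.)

d₁ = v₁t₁ = 29.97 × 3.0 = 89.91 m
d₂ = v₂t₂ = 40.25 × 19.1 = 768.775 m
d_total = 89.91 + 768.775 = 858.69 m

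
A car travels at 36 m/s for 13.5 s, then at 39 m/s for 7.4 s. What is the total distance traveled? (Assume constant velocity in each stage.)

d₁ = v₁t₁ = 36 × 13.5 = 486.0 m
d₂ = v₂t₂ = 39 × 7.4 = 288.6 m
d_total = 486.0 + 288.6 = 774.6 m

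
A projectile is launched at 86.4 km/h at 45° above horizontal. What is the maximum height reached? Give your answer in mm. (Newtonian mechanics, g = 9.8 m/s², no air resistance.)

v₀ = 86.4 km/h × 0.2777777777777778 = 24.0 m/s
H = v₀² × sin²(θ) / (2g) = 24.0² × sin(45°)² / (2 × 9.8) = 576.0 × 0.5 / 19.6 = 14.6939 m
H = 14.6939 m / 0.001 = 14690 mm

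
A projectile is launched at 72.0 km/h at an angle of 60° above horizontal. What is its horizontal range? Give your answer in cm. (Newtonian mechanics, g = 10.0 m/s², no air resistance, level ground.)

v₀ = 72.0 km/h × 0.2777777777777778 = 20.0 m/s
R = v₀² × sin(2θ) / g = 20.0² × sin(2 × 60°) / 10.0 = 400.0 × 0.866025 / 10.0 = 34.641 m
R = 34.641 m / 0.01 = 3464 cm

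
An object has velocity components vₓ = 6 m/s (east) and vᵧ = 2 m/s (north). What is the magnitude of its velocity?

|v| = √(vₓ² + vᵧ²) = √(6² + 2²) = √(40) = 6.32 m/s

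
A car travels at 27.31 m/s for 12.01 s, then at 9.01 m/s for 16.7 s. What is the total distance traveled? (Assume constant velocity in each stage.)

d₁ = v₁t₁ = 27.31 × 12.01 = 327.9931 m
d₂ = v₂t₂ = 9.01 × 16.7 = 150.467 m
d_total = 327.9931 + 150.467 = 478.46 m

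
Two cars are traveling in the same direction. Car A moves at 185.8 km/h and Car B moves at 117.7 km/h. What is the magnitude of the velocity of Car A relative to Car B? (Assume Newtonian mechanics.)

v_rel = |v_A - v_B| = |185.8 - 117.7| = 68.1 km/h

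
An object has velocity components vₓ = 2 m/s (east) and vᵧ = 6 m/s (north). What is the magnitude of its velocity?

|v| = √(vₓ² + vᵧ²) = √(2² + 6²) = √(40) = 6.32 m/s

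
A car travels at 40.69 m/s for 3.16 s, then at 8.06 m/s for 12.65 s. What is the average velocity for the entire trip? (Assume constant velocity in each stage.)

d₁ = v₁t₁ = 40.69 × 3.16 = 128.5804 m
d₂ = v₂t₂ = 8.06 × 12.65 = 101.959 m
d_total = 230.5394 m, t_total = 15.81 s
v_avg = d_total/t_total = 230.5394/15.81 = 14.58 m/s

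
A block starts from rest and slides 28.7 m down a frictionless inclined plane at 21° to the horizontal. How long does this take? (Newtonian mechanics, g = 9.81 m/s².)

a = g sin(θ) = 9.81 × sin(21°) = 3.5156 m/s²
t = √(2d/a) = √(2 × 28.7 / 3.5156) = 4.04 s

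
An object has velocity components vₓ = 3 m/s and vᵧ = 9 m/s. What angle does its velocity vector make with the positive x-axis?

θ = arctan(vᵧ/vₓ) = arctan(9/3) = 71.57°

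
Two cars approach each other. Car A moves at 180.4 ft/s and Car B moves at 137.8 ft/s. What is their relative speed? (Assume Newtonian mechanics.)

v_rel = v_A + v_B = 180.4 + 137.8 = 318.2 ft/s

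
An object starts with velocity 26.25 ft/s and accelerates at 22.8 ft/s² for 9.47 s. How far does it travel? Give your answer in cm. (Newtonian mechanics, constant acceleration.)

v₀ = 26.25 ft/s × 0.3048 = 8.001 m/s
a = 22.8 ft/s² × 0.3048 = 6.94944 m/s²
d = v₀ × t + ½ × a × t² = 8.001 × 9.47 + 0.5 × 6.94944 × 9.47² = 387.385 m
d = 387.385 m / 0.01 = 38740 cm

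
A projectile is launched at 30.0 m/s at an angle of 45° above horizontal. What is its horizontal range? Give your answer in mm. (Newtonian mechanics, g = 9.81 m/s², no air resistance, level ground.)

R = v₀² × sin(2θ) / g = 30.0² × sin(2 × 45°) / 9.81 = 900.0 × 1.0 / 9.81 = 91.7431 m
R = 91.7431 m / 0.001 = 91740 mm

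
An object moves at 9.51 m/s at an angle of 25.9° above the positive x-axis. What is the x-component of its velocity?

vₓ = v cos(θ) = 9.51 × cos(25.9°) = 8.55 m/s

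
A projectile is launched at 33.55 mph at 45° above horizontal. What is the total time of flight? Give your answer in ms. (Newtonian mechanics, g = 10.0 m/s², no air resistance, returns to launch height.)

v₀ = 33.55 mph × 0.44704 = 14.9982 m/s
T = 2 × v₀ × sin(θ) / g = 2 × 14.9982 × sin(45°) / 10.0 = 2 × 14.9982 × 0.707107 / 10.0 = 2.12107 s
T = 2.12107 s / 0.001 = 2121 ms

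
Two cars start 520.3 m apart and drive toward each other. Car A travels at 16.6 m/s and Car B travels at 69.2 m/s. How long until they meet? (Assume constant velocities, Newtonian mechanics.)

Combined speed: v_combined = 16.6 + 69.2 = 85.8 m/s
Time to meet: t = d/v_combined = 520.3/85.8 = 6.06 s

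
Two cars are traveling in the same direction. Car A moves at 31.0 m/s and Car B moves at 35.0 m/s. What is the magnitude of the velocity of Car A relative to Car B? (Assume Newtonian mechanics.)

v_rel = |v_A - v_B| = |31.0 - 35.0| = 4.0 m/s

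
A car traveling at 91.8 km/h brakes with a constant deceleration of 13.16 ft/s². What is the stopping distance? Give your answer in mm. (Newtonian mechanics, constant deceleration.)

v₀ = 91.8 km/h × 0.2777777777777778 = 25.5 m/s
a = 13.16 ft/s² × 0.3048 = 4.01117 m/s²
d = v₀² / (2a) = 25.5² / (2 × 4.01117) = 650.25 / 8.02234 = 81.0549 m
d = 81.0549 m / 0.001 = 81050 mm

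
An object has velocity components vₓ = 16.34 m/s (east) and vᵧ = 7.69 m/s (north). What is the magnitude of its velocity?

|v| = √(vₓ² + vᵧ²) = √(16.34² + 7.69²) = √(326.1317) = 18.06 m/s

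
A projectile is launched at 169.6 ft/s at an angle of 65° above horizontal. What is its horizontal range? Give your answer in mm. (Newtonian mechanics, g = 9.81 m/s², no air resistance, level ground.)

v₀ = 169.6 ft/s × 0.3048 = 51.6941 m/s
R = v₀² × sin(2θ) / g = 51.6941² × sin(2 × 65°) / 9.81 = 2672.28 × 0.766044 / 9.81 = 208.673 m
R = 208.673 m / 0.001 = 208700 mm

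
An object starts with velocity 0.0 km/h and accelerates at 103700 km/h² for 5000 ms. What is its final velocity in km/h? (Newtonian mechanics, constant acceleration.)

v₀ = 0.0 km/h × 0.2777777777777778 = 0.0 m/s
a = 103700 km/h² × 7.716049382716049e-05 = 8.00154 m/s²
t = 5000 ms × 0.001 = 5.0 s
v = v₀ + a × t = 0.0 + 8.00154 × 5.0 = 40.0077 m/s
v = 40.0077 m/s / 0.2777777777777778 = 144.0 km/h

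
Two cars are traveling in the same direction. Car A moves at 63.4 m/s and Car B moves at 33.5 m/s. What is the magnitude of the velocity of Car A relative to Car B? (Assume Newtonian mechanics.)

v_rel = |v_A - v_B| = |63.4 - 33.5| = 29.9 m/s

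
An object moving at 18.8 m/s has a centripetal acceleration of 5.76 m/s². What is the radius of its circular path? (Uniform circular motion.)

r = v²/a_c = 18.8²/5.76 = 61.36 m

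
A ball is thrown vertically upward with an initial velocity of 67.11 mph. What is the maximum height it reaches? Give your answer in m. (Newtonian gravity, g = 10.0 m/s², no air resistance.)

v₀ = 67.11 mph × 0.44704 = 30.0009 m/s
h_max = v₀² / (2g) = 30.0009² / (2 × 10.0) = 900.054 / 20.0 = 45.0 m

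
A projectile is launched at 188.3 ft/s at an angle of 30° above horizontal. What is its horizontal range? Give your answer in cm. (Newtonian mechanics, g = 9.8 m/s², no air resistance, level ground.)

v₀ = 188.3 ft/s × 0.3048 = 57.3938 m/s
R = v₀² × sin(2θ) / g = 57.3938² × sin(2 × 30°) / 9.8 = 3294.05 × 0.866025 / 9.8 = 291.095 m
R = 291.095 m / 0.01 = 29110 cm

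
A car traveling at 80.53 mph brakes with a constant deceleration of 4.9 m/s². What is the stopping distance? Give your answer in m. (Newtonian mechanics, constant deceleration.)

v₀ = 80.53 mph × 0.44704 = 36.0001 m/s
d = v₀² / (2a) = 36.0001² / (2 × 4.9) = 1296.01 / 9.8 = 132.2 m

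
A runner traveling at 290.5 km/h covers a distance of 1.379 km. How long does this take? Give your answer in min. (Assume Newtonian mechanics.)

d = 1.379 km × 1000.0 = 1379.0 m
v = 290.5 km/h × 0.2777777777777778 = 80.6944 m/s
t = d / v = 1379.0 / 80.6944 = 17.0892 s
t = 17.0892 s / 60.0 = 0.2848 min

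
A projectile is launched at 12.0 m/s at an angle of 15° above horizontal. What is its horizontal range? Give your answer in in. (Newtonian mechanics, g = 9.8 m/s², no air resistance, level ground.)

R = v₀² × sin(2θ) / g = 12.0² × sin(2 × 15°) / 9.8 = 144.0 × 0.5 / 9.8 = 7.34694 m
R = 7.34694 m / 0.0254 = 289.2 in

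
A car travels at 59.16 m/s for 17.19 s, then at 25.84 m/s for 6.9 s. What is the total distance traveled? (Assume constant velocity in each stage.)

d₁ = v₁t₁ = 59.16 × 17.19 = 1016.9604 m
d₂ = v₂t₂ = 25.84 × 6.9 = 178.296 m
d_total = 1016.9604 + 178.296 = 1195.26 m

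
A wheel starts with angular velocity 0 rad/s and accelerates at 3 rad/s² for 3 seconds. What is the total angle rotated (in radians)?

θ = ω₀t + ½αt² = 0×3 + ½×3×3² = 13.5 rad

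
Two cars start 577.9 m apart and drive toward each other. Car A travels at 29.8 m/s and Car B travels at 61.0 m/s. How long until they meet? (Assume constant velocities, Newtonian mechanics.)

Combined speed: v_combined = 29.8 + 61.0 = 90.8 m/s
Time to meet: t = d/v_combined = 577.9/90.8 = 6.36 s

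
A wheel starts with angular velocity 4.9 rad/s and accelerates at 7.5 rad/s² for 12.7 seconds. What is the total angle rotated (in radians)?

θ = ω₀t + ½αt² = 4.9×12.7 + ½×7.5×12.7² = 667.07 rad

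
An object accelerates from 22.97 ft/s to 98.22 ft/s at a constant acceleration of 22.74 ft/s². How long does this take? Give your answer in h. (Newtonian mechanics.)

v₀ = 22.97 ft/s × 0.3048 = 7.00126 m/s
v = 98.22 ft/s × 0.3048 = 29.9375 m/s
a = 22.74 ft/s² × 0.3048 = 6.93115 m/s²
t = (v - v₀) / a = (29.9375 - 7.00126) / 6.93115 = 3.30915 s
t = 3.30915 s / 3600.0 = 0.0009192 h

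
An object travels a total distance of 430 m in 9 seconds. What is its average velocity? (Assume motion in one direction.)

v_avg = Δd / Δt = 430 / 9 = 47.78 m/s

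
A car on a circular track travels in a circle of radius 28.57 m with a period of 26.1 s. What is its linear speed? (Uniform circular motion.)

v = 2πr/T = 2π×28.57/26.1 = 6.88 m/s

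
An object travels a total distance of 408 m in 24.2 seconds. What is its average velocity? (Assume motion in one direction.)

v_avg = Δd / Δt = 408 / 24.2 = 16.86 m/s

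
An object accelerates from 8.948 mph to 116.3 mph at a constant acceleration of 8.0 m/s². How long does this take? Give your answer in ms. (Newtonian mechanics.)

v₀ = 8.948 mph × 0.44704 = 4.00011 m/s
v = 116.3 mph × 0.44704 = 51.9908 m/s
t = (v - v₀) / a = (51.9908 - 4.00011) / 8.0 = 5.99884 s
t = 5.99884 s / 0.001 = 5999 ms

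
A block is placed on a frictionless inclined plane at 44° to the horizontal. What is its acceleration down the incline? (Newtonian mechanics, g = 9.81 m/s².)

a = g sin(θ) = 9.81 × sin(44°) = 9.81 × 0.69466 = 6.81 m/s²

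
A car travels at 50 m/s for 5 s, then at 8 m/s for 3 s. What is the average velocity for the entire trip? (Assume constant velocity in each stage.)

d₁ = v₁t₁ = 50 × 5 = 250 m
d₂ = v₂t₂ = 8 × 3 = 24 m
d_total = 274 m, t_total = 8 s
v_avg = d_total/t_total = 274/8 = 34.25 m/s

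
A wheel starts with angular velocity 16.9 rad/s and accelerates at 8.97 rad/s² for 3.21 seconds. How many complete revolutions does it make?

θ = ω₀t + ½αt² = 16.9×3.21 + ½×8.97×3.21² = 100.4628885 rad
Total revolutions = θ/(2π) = 100.4628885/(2π) = 15.99
Complete revolutions = ⌊15.99⌋ = 15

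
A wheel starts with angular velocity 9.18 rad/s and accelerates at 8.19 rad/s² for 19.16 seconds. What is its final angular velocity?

ω = ω₀ + αt = 9.18 + 8.19 × 19.16 = 166.1 rad/s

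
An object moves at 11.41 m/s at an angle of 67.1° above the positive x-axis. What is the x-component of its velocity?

vₓ = v cos(θ) = 11.41 × cos(67.1°) = 4.44 m/s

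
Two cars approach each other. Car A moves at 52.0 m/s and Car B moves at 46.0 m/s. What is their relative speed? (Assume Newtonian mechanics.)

v_rel = v_A + v_B = 52.0 + 46.0 = 98.0 m/s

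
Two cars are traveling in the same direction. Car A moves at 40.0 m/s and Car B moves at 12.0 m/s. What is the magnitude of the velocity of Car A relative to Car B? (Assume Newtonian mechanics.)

v_rel = |v_A - v_B| = |40.0 - 12.0| = 28.0 m/s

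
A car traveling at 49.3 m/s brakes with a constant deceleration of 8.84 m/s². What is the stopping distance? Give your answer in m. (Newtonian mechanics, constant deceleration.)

d = v₀² / (2a) = 49.3² / (2 × 8.84) = 2430.49 / 17.68 = 137.5 m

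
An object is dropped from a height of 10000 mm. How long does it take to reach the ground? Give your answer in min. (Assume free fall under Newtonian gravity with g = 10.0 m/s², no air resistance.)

h = 10000 mm × 0.001 = 10.0 m
t = √(2h/g) = √(2 × 10.0 / 10.0) = 1.41421 s
t = 1.41421 s / 60.0 = 0.02357 min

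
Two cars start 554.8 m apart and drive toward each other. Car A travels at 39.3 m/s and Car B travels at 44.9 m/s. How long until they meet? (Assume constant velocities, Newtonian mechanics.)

Combined speed: v_combined = 39.3 + 44.9 = 84.2 m/s
Time to meet: t = d/v_combined = 554.8/84.2 = 6.59 s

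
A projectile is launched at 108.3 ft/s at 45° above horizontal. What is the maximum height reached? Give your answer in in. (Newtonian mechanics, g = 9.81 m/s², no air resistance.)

v₀ = 108.3 ft/s × 0.3048 = 33.0098 m/s
H = v₀² × sin²(θ) / (2g) = 33.0098² × sin(45°)² / (2 × 9.81) = 1089.65 × 0.5 / 19.62 = 27.7689 m
H = 27.7689 m / 0.0254 = 1093 in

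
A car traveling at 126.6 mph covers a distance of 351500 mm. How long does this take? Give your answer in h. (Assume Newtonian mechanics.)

d = 351500 mm × 0.001 = 351.5 m
v = 126.6 mph × 0.44704 = 56.5953 m/s
t = d / v = 351.5 / 56.5953 = 6.21076 s
t = 6.21076 s / 3600.0 = 0.001725 h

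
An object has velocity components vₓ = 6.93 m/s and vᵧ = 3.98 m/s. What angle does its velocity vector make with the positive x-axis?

θ = arctan(vᵧ/vₓ) = arctan(3.98/6.93) = 29.87°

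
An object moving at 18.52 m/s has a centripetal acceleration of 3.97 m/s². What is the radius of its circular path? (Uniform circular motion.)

r = v²/a_c = 18.52²/3.97 = 86.4 m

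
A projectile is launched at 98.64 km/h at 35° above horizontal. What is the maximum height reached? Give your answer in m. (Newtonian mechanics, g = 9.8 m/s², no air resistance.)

v₀ = 98.64 km/h × 0.2777777777777778 = 27.4 m/s
H = v₀² × sin²(θ) / (2g) = 27.4² × sin(35°)² / (2 × 9.8) = 750.76 × 0.32899 / 19.6 = 12.6 m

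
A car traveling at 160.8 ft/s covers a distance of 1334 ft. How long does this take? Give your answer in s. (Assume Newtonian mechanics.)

d = 1334 ft × 0.3048 = 406.603 m
v = 160.8 ft/s × 0.3048 = 49.0118 m/s
t = d / v = 406.603 / 49.0118 = 8.296 s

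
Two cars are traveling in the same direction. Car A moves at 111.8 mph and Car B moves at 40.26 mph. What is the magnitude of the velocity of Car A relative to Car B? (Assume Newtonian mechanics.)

v_rel = |v_A - v_B| = |111.8 - 40.26| = 71.54 mph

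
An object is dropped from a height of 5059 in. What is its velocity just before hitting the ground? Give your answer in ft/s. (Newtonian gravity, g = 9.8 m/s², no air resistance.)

h = 5059 in × 0.0254 = 128.499 m
v = √(2gh) = √(2 × 9.8 × 128.499) = 50.1855 m/s
v = 50.1855 m/s / 0.3048 = 164.7 ft/s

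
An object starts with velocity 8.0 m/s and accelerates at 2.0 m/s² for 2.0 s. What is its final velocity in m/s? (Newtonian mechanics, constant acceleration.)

v = v₀ + a × t = 8.0 + 2.0 × 2.0 = 12.0 m/s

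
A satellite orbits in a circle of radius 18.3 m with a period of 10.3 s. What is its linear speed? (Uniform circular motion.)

v = 2πr/T = 2π×18.3/10.3 = 11.16 m/s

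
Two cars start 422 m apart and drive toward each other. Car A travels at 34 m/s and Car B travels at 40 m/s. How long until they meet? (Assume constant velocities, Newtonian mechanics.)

Combined speed: v_combined = 34 + 40 = 74 m/s
Time to meet: t = d/v_combined = 422/74 = 5.7 s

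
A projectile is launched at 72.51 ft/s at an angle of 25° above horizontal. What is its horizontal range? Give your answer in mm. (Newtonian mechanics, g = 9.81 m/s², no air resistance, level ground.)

v₀ = 72.51 ft/s × 0.3048 = 22.101 m/s
R = v₀² × sin(2θ) / g = 22.101² × sin(2 × 25°) / 9.81 = 488.454 × 0.766044 / 9.81 = 38.1424 m
R = 38.1424 m / 0.001 = 38140 mm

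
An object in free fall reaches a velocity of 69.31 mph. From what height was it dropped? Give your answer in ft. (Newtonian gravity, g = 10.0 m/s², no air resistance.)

v = 69.31 mph × 0.44704 = 30.9843 m/s
h = v² / (2g) = 30.9843² / (2 × 10.0) = 48.0013 m
h = 48.0013 m / 0.3048 = 157.5 ft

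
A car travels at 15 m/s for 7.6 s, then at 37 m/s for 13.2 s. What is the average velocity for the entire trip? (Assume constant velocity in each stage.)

d₁ = v₁t₁ = 15 × 7.6 = 114.0 m
d₂ = v₂t₂ = 37 × 13.2 = 488.4 m
d_total = 602.4 m, t_total = 20.8 s
v_avg = d_total/t_total = 602.4/20.8 = 28.96 m/s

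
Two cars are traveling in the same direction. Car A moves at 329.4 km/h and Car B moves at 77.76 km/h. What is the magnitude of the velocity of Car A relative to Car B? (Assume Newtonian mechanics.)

v_rel = |v_A - v_B| = |329.4 - 77.76| = 251.64 km/h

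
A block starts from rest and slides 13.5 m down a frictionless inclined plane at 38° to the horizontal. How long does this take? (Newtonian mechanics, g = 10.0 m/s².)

a = g sin(θ) = 10.0 × sin(38°) = 6.1566 m/s²
t = √(2d/a) = √(2 × 13.5 / 6.1566) = 2.09 s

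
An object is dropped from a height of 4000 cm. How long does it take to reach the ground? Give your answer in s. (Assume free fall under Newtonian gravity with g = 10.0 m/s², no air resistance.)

h = 4000 cm × 0.01 = 40.0 m
t = √(2h/g) = √(2 × 40.0 / 10.0) = 2.828 s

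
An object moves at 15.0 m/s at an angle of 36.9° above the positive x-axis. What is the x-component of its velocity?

vₓ = v cos(θ) = 15.0 × cos(36.9°) = 12.0 m/s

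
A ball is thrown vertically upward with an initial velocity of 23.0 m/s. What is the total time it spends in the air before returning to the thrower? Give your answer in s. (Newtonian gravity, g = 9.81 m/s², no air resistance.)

t_total = 2 × v₀ / g = 2 × 23.0 / 9.81 = 4.689 s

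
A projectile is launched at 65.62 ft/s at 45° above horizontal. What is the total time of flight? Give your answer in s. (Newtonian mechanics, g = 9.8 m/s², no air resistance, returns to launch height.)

v₀ = 65.62 ft/s × 0.3048 = 20.001 m/s
T = 2 × v₀ × sin(θ) / g = 2 × 20.001 × sin(45°) / 9.8 = 2 × 20.001 × 0.707107 / 9.8 = 2.886 s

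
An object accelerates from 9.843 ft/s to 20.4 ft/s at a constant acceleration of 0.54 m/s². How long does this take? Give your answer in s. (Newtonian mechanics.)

v₀ = 9.843 ft/s × 0.3048 = 3.00015 m/s
v = 20.4 ft/s × 0.3048 = 6.21792 m/s
t = (v - v₀) / a = (6.21792 - 3.00015) / 0.54 = 5.959 s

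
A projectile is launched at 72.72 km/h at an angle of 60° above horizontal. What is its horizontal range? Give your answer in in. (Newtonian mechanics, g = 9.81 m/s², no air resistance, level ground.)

v₀ = 72.72 km/h × 0.2777777777777778 = 20.2 m/s
R = v₀² × sin(2θ) / g = 20.2² × sin(2 × 60°) / 9.81 = 408.04 × 0.866025 / 9.81 = 36.0217 m
R = 36.0217 m / 0.0254 = 1418 in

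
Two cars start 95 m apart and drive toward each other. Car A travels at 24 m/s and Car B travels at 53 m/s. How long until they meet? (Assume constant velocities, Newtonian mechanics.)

Combined speed: v_combined = 24 + 53 = 77 m/s
Time to meet: t = d/v_combined = 95/77 = 1.23 s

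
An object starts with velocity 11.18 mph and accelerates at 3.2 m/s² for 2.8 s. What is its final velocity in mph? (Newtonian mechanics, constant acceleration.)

v₀ = 11.18 mph × 0.44704 = 4.99791 m/s
v = v₀ + a × t = 4.99791 + 3.2 × 2.8 = 13.9579 m/s
v = 13.9579 m/s / 0.44704 = 31.22 mph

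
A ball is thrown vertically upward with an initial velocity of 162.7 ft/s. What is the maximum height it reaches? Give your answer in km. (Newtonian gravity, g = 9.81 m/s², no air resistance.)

v₀ = 162.7 ft/s × 0.3048 = 49.591 m/s
h_max = v₀² / (2g) = 49.591² / (2 × 9.81) = 2459.27 / 19.62 = 125.345 m
h_max = 125.345 m / 1000.0 = 0.1253 km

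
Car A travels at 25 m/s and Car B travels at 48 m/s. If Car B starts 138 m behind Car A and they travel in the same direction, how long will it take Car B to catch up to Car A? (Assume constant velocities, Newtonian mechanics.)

Relative speed: v_rel = 48 - 25 = 23 m/s
Time to catch: t = d₀/v_rel = 138/23 = 6.0 s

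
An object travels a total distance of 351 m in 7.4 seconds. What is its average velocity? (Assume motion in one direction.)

v_avg = Δd / Δt = 351 / 7.4 = 47.43 m/s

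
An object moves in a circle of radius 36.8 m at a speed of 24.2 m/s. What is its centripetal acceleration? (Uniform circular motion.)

a_c = v²/r = 24.2²/36.8 = 585.64/36.8 = 15.91 m/s²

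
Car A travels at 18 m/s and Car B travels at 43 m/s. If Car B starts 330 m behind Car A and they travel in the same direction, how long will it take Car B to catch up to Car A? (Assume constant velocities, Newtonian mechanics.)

Relative speed: v_rel = 43 - 18 = 25 m/s
Time to catch: t = d₀/v_rel = 330/25 = 13.2 s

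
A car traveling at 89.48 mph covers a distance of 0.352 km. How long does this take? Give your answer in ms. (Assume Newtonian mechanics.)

d = 0.352 km × 1000.0 = 352.0 m
v = 89.48 mph × 0.44704 = 40.0011 m/s
t = d / v = 352.0 / 40.0011 = 8.79976 s
t = 8.79976 s / 0.001 = 8800 ms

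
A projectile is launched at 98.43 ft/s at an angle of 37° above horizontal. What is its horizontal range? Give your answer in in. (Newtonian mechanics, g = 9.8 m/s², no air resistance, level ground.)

v₀ = 98.43 ft/s × 0.3048 = 30.0015 m/s
R = v₀² × sin(2θ) / g = 30.0015² × sin(2 × 37°) / 9.8 = 900.09 × 0.961262 / 9.8 = 88.288 m
R = 88.288 m / 0.0254 = 3476 in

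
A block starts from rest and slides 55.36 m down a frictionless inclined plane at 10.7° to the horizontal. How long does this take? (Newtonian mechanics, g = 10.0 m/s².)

a = g sin(θ) = 10.0 × sin(10.7°) = 1.8567 m/s²
t = √(2d/a) = √(2 × 55.36 / 1.8567) = 7.72 s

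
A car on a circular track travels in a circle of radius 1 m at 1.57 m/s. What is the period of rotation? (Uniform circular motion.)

T = 2πr/v = 2π×1/1.57 = 4.0 s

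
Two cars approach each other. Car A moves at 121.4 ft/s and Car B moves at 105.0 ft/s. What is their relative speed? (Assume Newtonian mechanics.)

v_rel = v_A + v_B = 121.4 + 105.0 = 226.4 ft/s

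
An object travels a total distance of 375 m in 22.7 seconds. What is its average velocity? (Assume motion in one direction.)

v_avg = Δd / Δt = 375 / 22.7 = 16.52 m/s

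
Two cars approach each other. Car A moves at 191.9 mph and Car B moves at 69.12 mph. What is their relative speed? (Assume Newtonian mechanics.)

v_rel = v_A + v_B = 191.9 + 69.12 = 261.02 mph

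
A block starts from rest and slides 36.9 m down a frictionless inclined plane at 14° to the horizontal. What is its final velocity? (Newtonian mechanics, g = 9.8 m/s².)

a = g sin(θ) = 9.8 × sin(14°) = 2.3708 m/s²
v = √(2ad) = √(2 × 2.3708 × 36.9) = 13.23 m/s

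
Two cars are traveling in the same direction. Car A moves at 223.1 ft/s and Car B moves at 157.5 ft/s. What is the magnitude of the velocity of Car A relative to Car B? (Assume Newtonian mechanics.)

v_rel = |v_A - v_B| = |223.1 - 157.5| = 65.6 ft/s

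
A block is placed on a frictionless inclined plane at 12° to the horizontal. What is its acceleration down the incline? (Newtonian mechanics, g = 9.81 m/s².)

a = g sin(θ) = 9.81 × sin(12°) = 9.81 × 0.2079 = 2.04 m/s²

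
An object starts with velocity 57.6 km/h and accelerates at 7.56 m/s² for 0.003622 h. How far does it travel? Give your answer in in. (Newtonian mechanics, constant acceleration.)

v₀ = 57.6 km/h × 0.2777777777777778 = 16.0 m/s
t = 0.003622 h × 3600.0 = 13.0392 s
d = v₀ × t + ½ × a × t² = 16.0 × 13.0392 + 0.5 × 7.56 × 13.0392² = 851.306 m
d = 851.306 m / 0.0254 = 33520 in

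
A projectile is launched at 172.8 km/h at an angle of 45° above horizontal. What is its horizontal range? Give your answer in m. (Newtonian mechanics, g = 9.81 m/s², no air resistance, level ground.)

v₀ = 172.8 km/h × 0.2777777777777778 = 48.0 m/s
R = v₀² × sin(2θ) / g = 48.0² × sin(2 × 45°) / 9.81 = 2304.0 × 1.0 / 9.81 = 234.9 m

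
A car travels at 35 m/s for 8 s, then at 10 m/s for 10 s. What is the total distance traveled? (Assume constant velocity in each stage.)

d₁ = v₁t₁ = 35 × 8 = 280 m
d₂ = v₂t₂ = 10 × 10 = 100 m
d_total = 280 + 100 = 380 m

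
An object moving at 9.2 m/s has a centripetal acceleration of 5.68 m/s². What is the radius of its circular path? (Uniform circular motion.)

r = v²/a_c = 9.2²/5.68 = 14.9 m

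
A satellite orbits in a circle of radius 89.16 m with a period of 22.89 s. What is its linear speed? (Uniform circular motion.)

v = 2πr/T = 2π×89.16/22.89 = 24.47 m/s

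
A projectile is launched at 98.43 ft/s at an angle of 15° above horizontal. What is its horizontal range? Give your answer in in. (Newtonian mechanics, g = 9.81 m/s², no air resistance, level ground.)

v₀ = 98.43 ft/s × 0.3048 = 30.0015 m/s
R = v₀² × sin(2θ) / g = 30.0015² × sin(2 × 15°) / 9.81 = 900.09 × 0.5 / 9.81 = 45.8761 m
R = 45.8761 m / 0.0254 = 1806 in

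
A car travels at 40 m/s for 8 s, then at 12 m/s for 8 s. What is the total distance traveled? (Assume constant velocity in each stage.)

d₁ = v₁t₁ = 40 × 8 = 320 m
d₂ = v₂t₂ = 12 × 8 = 96 m
d_total = 320 + 96 = 416 m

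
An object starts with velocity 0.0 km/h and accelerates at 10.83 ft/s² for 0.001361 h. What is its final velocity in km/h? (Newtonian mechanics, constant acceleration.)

v₀ = 0.0 km/h × 0.2777777777777778 = 0.0 m/s
a = 10.83 ft/s² × 0.3048 = 3.30098 m/s²
t = 0.001361 h × 3600.0 = 4.8996 s
v = v₀ + a × t = 0.0 + 3.30098 × 4.8996 = 16.1735 m/s
v = 16.1735 m/s / 0.2777777777777778 = 58.22 km/h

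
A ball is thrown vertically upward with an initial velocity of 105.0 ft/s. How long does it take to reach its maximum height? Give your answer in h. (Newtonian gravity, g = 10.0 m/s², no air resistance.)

v₀ = 105.0 ft/s × 0.3048 = 32.004 m/s
t_up = v₀ / g = 32.004 / 10.0 = 3.2004 s
t_up = 3.2004 s / 3600.0 = 0.000889 h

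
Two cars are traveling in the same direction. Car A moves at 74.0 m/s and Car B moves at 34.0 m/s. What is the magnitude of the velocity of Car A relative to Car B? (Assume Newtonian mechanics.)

v_rel = |v_A - v_B| = |74.0 - 34.0| = 40.0 m/s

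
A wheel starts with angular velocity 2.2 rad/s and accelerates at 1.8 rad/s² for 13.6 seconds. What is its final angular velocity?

ω = ω₀ + αt = 2.2 + 1.8 × 13.6 = 26.68 rad/s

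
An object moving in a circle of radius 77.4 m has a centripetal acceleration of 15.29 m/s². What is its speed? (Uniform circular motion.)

v = √(a_c × r) = √(15.29 × 77.4) = 34.4 m/s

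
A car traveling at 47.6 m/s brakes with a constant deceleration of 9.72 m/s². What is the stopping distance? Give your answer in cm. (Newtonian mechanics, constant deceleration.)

d = v₀² / (2a) = 47.6² / (2 × 9.72) = 2265.76 / 19.44 = 116.551 m
d = 116.551 m / 0.01 = 11660 cm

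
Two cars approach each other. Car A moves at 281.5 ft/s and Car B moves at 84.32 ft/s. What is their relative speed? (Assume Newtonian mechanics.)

v_rel = v_A + v_B = 281.5 + 84.32 = 365.82 ft/s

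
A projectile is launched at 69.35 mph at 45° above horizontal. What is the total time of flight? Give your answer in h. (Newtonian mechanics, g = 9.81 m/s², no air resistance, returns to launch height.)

v₀ = 69.35 mph × 0.44704 = 31.0022 m/s
T = 2 × v₀ × sin(θ) / g = 2 × 31.0022 × sin(45°) / 9.81 = 2 × 31.0022 × 0.707107 / 9.81 = 4.46929 s
T = 4.46929 s / 3600.0 = 0.001241 h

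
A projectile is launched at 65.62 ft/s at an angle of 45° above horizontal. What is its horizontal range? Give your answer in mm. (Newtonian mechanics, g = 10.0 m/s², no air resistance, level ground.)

v₀ = 65.62 ft/s × 0.3048 = 20.001 m/s
R = v₀² × sin(2θ) / g = 20.001² × sin(2 × 45°) / 10.0 = 400.04 × 1.0 / 10.0 = 40.004 m
R = 40.004 m / 0.001 = 40000 mm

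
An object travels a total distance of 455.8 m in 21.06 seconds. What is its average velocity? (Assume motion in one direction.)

v_avg = Δd / Δt = 455.8 / 21.06 = 21.64 m/s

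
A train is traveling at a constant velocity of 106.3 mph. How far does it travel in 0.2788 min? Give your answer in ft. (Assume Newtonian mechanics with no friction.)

v = 106.3 mph × 0.44704 = 47.5204 m/s
t = 0.2788 min × 60.0 = 16.728 s
d = v × t = 47.5204 × 16.728 = 794.921 m
d = 794.921 m / 0.3048 = 2608 ft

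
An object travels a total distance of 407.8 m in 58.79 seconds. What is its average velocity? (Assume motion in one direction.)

v_avg = Δd / Δt = 407.8 / 58.79 = 6.94 m/s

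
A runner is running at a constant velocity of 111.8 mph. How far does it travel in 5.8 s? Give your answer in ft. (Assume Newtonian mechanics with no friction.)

v = 111.8 mph × 0.44704 = 49.9791 m/s
d = v × t = 49.9791 × 5.8 = 289.879 m
d = 289.879 m / 0.3048 = 951.0 ft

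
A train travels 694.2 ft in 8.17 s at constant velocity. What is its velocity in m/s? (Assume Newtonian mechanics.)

d = 694.2 ft × 0.3048 = 211.592 m
v = d / t = 211.592 / 8.17 = 25.9 m/s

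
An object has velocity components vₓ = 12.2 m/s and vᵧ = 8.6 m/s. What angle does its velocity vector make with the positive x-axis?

θ = arctan(vᵧ/vₓ) = arctan(8.6/12.2) = 35.18°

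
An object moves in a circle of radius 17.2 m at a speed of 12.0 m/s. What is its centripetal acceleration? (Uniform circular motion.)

a_c = v²/r = 12.0²/17.2 = 144.0/17.2 = 8.37 m/s²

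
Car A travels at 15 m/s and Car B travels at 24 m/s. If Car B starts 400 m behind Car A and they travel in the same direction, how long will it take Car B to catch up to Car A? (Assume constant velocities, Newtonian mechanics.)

Relative speed: v_rel = 24 - 15 = 9 m/s
Time to catch: t = d₀/v_rel = 400/9 = 44.44 s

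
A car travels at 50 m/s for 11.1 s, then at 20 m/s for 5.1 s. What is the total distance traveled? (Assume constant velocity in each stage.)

d₁ = v₁t₁ = 50 × 11.1 = 555.0 m
d₂ = v₂t₂ = 20 × 5.1 = 102.0 m
d_total = 555.0 + 102.0 = 657.0 m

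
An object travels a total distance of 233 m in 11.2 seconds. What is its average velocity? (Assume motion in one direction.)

v_avg = Δd / Δt = 233 / 11.2 = 20.8 m/s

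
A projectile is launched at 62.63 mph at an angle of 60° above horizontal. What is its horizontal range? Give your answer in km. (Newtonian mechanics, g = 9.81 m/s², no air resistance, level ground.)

v₀ = 62.63 mph × 0.44704 = 27.9981 m/s
R = v₀² × sin(2θ) / g = 27.9981² × sin(2 × 60°) / 9.81 = 783.894 × 0.866025 / 9.81 = 69.202 m
R = 69.202 m / 1000.0 = 0.0692 km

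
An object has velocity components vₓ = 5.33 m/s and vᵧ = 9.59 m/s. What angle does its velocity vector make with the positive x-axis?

θ = arctan(vᵧ/vₓ) = arctan(9.59/5.33) = 60.94°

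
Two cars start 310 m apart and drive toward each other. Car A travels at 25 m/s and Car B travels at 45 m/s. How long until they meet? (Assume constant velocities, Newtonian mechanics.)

Combined speed: v_combined = 25 + 45 = 70 m/s
Time to meet: t = d/v_combined = 310/70 = 4.43 s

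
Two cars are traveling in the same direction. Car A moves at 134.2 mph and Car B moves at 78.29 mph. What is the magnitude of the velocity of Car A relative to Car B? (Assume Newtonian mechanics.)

v_rel = |v_A - v_B| = |134.2 - 78.29| = 55.91 mph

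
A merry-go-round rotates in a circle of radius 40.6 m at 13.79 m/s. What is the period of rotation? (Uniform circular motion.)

T = 2πr/v = 2π×40.6/13.79 = 18.5 s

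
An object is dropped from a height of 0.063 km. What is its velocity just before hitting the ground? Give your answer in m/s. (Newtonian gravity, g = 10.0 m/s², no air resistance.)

h = 0.063 km × 1000.0 = 63.0 m
v = √(2gh) = √(2 × 10.0 × 63.0) = 35.5 m/s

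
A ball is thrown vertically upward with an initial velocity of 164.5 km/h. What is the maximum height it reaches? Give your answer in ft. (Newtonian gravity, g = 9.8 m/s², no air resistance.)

v₀ = 164.5 km/h × 0.2777777777777778 = 45.6944 m/s
h_max = v₀² / (2g) = 45.6944² / (2 × 9.8) = 2087.98 / 19.6 = 106.53 m
h_max = 106.53 m / 0.3048 = 349.5 ft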